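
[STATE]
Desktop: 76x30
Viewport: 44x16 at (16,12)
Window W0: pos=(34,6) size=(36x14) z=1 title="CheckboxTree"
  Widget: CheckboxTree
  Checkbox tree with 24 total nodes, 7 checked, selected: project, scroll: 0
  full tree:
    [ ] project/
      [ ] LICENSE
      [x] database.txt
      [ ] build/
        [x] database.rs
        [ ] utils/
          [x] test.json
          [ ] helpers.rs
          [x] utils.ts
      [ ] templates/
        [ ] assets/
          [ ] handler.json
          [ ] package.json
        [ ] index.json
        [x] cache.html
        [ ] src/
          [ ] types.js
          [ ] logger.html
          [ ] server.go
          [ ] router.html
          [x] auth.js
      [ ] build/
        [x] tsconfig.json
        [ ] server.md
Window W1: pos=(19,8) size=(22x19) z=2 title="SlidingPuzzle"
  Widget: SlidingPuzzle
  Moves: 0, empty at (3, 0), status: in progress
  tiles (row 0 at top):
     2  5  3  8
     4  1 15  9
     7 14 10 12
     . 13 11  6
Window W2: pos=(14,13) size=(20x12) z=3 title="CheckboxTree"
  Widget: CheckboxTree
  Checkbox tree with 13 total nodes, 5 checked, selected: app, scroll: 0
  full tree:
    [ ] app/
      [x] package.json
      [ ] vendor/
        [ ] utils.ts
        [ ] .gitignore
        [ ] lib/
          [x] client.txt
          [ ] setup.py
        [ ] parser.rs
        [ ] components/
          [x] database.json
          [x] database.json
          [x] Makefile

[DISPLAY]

   ┃│  2 │  5 │  3 │  8 ┃ build/            
━━━━━━━━━━━━━━━━━┓─┼────┃x] database.rs     
CheckboxTree     ┃ │  9 ┃-] utils/          
─────────────────┨─┼────┃ [x] test.json     
[-] app/         ┃ │ 12 ┃ [ ] helpers.rs    
  [x] package.jso┃─┼────┃ [x] utils.ts      
  [-] vendor/    ┃ │  6 ┃ templates/        
    [ ] utils.ts ┃─┴────┃━━━━━━━━━━━━━━━━━━━
    [ ] .gitignor┃      ┃                   
    [-] lib/     ┃      ┃                   
      [x] client.┃      ┃                   
      [ ] setup.p┃      ┃                   
━━━━━━━━━━━━━━━━━┛      ┃                   
   ┃                    ┃                   
   ┗━━━━━━━━━━━━━━━━━━━━┛                   
                                            


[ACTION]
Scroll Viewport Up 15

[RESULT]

                                            
                                            
                                            
                                            
                                            
                                            
                  ┏━━━━━━━━━━━━━━━━━━━━━━━━━
                  ┃ CheckboxTree            
   ┏━━━━━━━━━━━━━━━━━━━━┓───────────────────
   ┃ SlidingPuzzle      ┃roject/            
   ┠────────────────────┨ LICENSE           
   ┃┌────┬────┬────┬────┃ database.txt      
   ┃│  2 │  5 │  3 │  8 ┃ build/            
━━━━━━━━━━━━━━━━━┓─┼────┃x] database.rs     
CheckboxTree     ┃ │  9 ┃-] utils/          
─────────────────┨─┼────┃ [x] test.json     


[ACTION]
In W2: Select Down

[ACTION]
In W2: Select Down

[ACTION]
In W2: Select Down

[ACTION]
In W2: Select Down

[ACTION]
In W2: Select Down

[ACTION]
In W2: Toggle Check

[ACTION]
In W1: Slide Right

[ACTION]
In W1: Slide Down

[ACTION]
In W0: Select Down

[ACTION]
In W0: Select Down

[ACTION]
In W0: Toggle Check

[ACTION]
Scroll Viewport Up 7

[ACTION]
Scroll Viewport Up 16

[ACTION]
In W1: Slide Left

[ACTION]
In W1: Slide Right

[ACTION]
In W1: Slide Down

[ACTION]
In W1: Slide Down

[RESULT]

                                            
                                            
                                            
                                            
                                            
                                            
                  ┏━━━━━━━━━━━━━━━━━━━━━━━━━
                  ┃ CheckboxTree            
   ┏━━━━━━━━━━━━━━━━━━━━┓───────────────────
   ┃ SlidingPuzzle      ┃roject/            
   ┠────────────────────┨ LICENSE           
   ┃┌────┬────┬────┬────┃ database.txt      
   ┃│    │  5 │  3 │  8 ┃ build/            
━━━━━━━━━━━━━━━━━┓─┼────┃x] database.rs     
CheckboxTree     ┃ │  9 ┃-] utils/          
─────────────────┨─┼────┃ [x] test.json     


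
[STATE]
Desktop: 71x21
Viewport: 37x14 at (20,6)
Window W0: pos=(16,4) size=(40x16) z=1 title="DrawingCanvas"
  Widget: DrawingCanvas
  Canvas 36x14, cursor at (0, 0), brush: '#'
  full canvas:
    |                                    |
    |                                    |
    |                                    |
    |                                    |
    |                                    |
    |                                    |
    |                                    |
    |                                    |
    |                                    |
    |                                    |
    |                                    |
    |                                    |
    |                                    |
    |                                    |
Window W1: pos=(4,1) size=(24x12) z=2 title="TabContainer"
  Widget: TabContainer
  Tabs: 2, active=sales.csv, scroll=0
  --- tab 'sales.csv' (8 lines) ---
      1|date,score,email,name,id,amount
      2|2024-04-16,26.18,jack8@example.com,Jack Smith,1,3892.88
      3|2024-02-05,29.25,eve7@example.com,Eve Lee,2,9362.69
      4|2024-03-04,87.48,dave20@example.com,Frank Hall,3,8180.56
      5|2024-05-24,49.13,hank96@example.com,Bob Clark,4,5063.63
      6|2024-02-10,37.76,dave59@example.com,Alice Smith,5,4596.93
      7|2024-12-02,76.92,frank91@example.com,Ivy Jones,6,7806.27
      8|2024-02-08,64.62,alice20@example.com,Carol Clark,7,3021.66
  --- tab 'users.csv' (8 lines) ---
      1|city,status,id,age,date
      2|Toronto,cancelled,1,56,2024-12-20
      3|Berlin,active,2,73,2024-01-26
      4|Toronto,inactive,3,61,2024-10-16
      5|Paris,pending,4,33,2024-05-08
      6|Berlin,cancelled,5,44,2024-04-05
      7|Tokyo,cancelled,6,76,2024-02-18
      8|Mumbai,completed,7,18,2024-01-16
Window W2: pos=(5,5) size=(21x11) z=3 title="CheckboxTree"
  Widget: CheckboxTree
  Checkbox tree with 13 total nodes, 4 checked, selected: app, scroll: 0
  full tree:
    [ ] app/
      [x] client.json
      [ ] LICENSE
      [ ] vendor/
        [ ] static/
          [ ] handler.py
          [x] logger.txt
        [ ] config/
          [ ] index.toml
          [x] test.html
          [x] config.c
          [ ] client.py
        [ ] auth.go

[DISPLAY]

     ┃,┃───────────────────────────┨ 
─────┨8┃                           ┃ 
     ┃@┃                           ┃ 
json ┃2┃                           ┃ 
     ┃9┃                           ┃ 
     ┃5┃                           ┃ 
c/   ┃━┛                           ┃ 
dler.┃                             ┃ 
ger.t┃                             ┃ 
━━━━━┛                             ┃ 
                                   ┃ 
                                   ┃ 
                                   ┃ 
━━━━━━━━━━━━━━━━━━━━━━━━━━━━━━━━━━━┛ 


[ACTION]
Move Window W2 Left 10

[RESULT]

┃,name,┃───────────────────────────┨ 
┨,jack8┃                           ┃ 
┃,eve7@┃                           ┃ 
┃,dave2┃                           ┃ 
┃,hank9┃                           ┃ 
┃,dave5┃                           ┃ 
┃━━━━━━┛                           ┃ 
┃                                  ┃ 
┃                                  ┃ 
┛                                  ┃ 
                                   ┃ 
                                   ┃ 
                                   ┃ 
━━━━━━━━━━━━━━━━━━━━━━━━━━━━━━━━━━━┛ 


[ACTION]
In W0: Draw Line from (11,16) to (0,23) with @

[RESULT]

┃,name,┃───────────────────────────┨ 
┨,jack8┃            @              ┃ 
┃,eve7@┃           @               ┃ 
┃,dave2┃           @               ┃ 
┃,hank9┃          @                ┃ 
┃,dave5┃         @                 ┃ 
┃━━━━━━┛         @                 ┃ 
┃               @                  ┃ 
┃               @                  ┃ 
┛              @                   ┃ 
              @                    ┃ 
              @                    ┃ 
             @                     ┃ 
━━━━━━━━━━━━━━━━━━━━━━━━━━━━━━━━━━━┛ 


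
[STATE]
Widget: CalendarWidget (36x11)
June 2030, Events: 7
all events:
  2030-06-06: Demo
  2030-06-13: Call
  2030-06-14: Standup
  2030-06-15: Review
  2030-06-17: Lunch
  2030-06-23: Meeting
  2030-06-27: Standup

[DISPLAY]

             June 2030              
Mo Tu We Th Fr Sa Su                
                1  2                
 3  4  5  6*  7  8  9               
10 11 12 13* 14* 15* 16             
17* 18 19 20 21 22 23*              
24 25 26 27* 28 29 30               
                                    
                                    
                                    
                                    


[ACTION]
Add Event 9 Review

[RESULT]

             June 2030              
Mo Tu We Th Fr Sa Su                
                1  2                
 3  4  5  6*  7  8  9*              
10 11 12 13* 14* 15* 16             
17* 18 19 20 21 22 23*              
24 25 26 27* 28 29 30               
                                    
                                    
                                    
                                    


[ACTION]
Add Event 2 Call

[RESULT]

             June 2030              
Mo Tu We Th Fr Sa Su                
                1  2*               
 3  4  5  6*  7  8  9*              
10 11 12 13* 14* 15* 16             
17* 18 19 20 21 22 23*              
24 25 26 27* 28 29 30               
                                    
                                    
                                    
                                    


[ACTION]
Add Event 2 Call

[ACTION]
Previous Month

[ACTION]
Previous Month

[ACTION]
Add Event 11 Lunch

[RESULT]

             April 2030             
Mo Tu We Th Fr Sa Su                
 1  2  3  4  5  6  7                
 8  9 10 11* 12 13 14               
15 16 17 18 19 20 21                
22 23 24 25 26 27 28                
29 30                               
                                    
                                    
                                    
                                    


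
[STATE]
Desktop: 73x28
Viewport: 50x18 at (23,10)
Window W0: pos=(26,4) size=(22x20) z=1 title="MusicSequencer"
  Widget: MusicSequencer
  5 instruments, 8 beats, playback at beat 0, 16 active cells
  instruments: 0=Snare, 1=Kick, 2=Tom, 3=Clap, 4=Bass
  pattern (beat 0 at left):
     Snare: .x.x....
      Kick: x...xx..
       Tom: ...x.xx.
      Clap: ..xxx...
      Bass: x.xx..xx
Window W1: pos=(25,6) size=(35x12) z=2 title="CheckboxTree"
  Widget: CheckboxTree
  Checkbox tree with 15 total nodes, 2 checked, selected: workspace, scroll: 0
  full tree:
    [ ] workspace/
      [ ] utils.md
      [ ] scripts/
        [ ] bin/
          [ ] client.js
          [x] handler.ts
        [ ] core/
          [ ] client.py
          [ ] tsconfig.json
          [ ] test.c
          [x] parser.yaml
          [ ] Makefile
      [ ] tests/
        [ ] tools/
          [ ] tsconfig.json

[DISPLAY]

  ┃   [ ] utils.md                  ┃             
  ┃   [-] scripts/                  ┃             
  ┃     [-] bin/                    ┃             
  ┃       [ ] client.js             ┃             
  ┃       [x] handler.ts            ┃             
  ┃     [-] core/                   ┃             
  ┃       [ ] client.py             ┃             
  ┗━━━━━━━━━━━━━━━━━━━━━━━━━━━━━━━━━┛             
   ┃                    ┃                         
   ┃                    ┃                         
   ┃                    ┃                         
   ┃                    ┃                         
   ┃                    ┃                         
   ┗━━━━━━━━━━━━━━━━━━━━┛                         
                                                  
                                                  
                                                  
                                                  


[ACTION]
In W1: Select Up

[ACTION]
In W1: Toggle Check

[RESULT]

  ┃   [x] utils.md                  ┃             
  ┃   [x] scripts/                  ┃             
  ┃     [x] bin/                    ┃             
  ┃       [x] client.js             ┃             
  ┃       [x] handler.ts            ┃             
  ┃     [x] core/                   ┃             
  ┃       [x] client.py             ┃             
  ┗━━━━━━━━━━━━━━━━━━━━━━━━━━━━━━━━━┛             
   ┃                    ┃                         
   ┃                    ┃                         
   ┃                    ┃                         
   ┃                    ┃                         
   ┃                    ┃                         
   ┗━━━━━━━━━━━━━━━━━━━━┛                         
                                                  
                                                  
                                                  
                                                  


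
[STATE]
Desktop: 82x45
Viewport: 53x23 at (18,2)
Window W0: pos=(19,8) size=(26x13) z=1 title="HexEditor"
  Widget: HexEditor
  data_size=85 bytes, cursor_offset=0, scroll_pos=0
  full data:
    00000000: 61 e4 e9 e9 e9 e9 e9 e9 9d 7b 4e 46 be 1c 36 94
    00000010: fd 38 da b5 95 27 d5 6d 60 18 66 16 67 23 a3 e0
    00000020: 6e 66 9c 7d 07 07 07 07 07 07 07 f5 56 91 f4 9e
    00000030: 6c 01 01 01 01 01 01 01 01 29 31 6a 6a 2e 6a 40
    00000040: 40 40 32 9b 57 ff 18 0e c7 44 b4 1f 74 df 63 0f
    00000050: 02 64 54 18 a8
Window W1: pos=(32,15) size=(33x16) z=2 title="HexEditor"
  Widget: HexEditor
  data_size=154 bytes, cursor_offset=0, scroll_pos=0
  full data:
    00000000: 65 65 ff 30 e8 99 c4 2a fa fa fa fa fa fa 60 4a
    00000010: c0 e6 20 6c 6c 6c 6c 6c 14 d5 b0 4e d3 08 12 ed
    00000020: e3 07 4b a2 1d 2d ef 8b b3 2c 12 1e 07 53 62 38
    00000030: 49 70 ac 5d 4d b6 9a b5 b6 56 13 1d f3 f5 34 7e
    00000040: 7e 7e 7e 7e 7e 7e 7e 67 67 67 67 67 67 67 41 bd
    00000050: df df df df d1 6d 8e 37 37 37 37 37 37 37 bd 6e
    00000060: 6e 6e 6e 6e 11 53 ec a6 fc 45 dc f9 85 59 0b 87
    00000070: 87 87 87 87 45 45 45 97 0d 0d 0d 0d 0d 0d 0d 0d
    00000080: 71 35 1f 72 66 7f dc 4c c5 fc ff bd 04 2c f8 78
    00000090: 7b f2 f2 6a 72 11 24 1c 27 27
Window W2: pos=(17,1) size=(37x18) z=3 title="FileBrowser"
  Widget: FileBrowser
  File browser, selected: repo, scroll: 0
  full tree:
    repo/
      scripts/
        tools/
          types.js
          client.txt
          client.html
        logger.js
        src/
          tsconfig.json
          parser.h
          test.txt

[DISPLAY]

 FileBrowser                       ┃                 
───────────────────────────────────┨                 
> [-] repo/                        ┃                 
    [+] scripts/                   ┃                 
                                   ┃                 
                                   ┃                 
                                   ┃                 
                                   ┃                 
                                   ┃                 
                                   ┃                 
                                   ┃                 
                                   ┃                 
                                   ┃                 
                                   ┃━━━━━━━━━━┓      
                                   ┃          ┃      
                                   ┃──────────┨      
━━━━━━━━━━━━━━━━━━━━━━━━━━━━━━━━━━━┛ e8 99 c4 ┃      
 ┃            ┃00000010  c0 e6 20 6c 6c 6c 6c ┃      
 ┗━━━━━━━━━━━━┃00000020  e3 07 4b a2 1d 2d ef ┃      
              ┃00000030  49 70 ac 5d 4d b6 9a ┃      
              ┃00000040  7e 7e 7e 7e 7e 7e 7e ┃      
              ┃00000050  df df df df d1 6d 8e ┃      
              ┃00000060  6e 6e 6e 6e 11 53 ec ┃      


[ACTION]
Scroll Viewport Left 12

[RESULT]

           ┃ FileBrowser                       ┃     
           ┠───────────────────────────────────┨     
           ┃> [-] repo/                        ┃     
           ┃    [+] scripts/                   ┃     
           ┃                                   ┃     
           ┃                                   ┃     
           ┃                                   ┃     
           ┃                                   ┃     
           ┃                                   ┃     
           ┃                                   ┃     
           ┃                                   ┃     
           ┃                                   ┃     
           ┃                                   ┃     
           ┃                                   ┃━━━━━
           ┃                                   ┃     
           ┃                                   ┃─────
           ┗━━━━━━━━━━━━━━━━━━━━━━━━━━━━━━━━━━━┛ e8 9
             ┃            ┃00000010  c0 e6 20 6c 6c 6
             ┗━━━━━━━━━━━━┃00000020  e3 07 4b a2 1d 2
                          ┃00000030  49 70 ac 5d 4d b
                          ┃00000040  7e 7e 7e 7e 7e 7
                          ┃00000050  df df df df d1 6
                          ┃00000060  6e 6e 6e 6e 11 5


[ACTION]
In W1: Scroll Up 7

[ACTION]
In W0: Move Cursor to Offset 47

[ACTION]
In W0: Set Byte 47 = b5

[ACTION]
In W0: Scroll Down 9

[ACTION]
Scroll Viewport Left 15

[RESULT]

                 ┃ FileBrowser                       
                 ┠───────────────────────────────────
                 ┃> [-] repo/                        
                 ┃    [+] scripts/                   
                 ┃                                   
                 ┃                                   
                 ┃                                   
                 ┃                                   
                 ┃                                   
                 ┃                                   
                 ┃                                   
                 ┃                                   
                 ┃                                   
                 ┃                                   
                 ┃                                   
                 ┃                                   
                 ┗━━━━━━━━━━━━━━━━━━━━━━━━━━━━━━━━━━━
                   ┃            ┃00000010  c0 e6 20 6
                   ┗━━━━━━━━━━━━┃00000020  e3 07 4b a
                                ┃00000030  49 70 ac 5
                                ┃00000040  7e 7e 7e 7
                                ┃00000050  df df df d
                                ┃00000060  6e 6e 6e 6


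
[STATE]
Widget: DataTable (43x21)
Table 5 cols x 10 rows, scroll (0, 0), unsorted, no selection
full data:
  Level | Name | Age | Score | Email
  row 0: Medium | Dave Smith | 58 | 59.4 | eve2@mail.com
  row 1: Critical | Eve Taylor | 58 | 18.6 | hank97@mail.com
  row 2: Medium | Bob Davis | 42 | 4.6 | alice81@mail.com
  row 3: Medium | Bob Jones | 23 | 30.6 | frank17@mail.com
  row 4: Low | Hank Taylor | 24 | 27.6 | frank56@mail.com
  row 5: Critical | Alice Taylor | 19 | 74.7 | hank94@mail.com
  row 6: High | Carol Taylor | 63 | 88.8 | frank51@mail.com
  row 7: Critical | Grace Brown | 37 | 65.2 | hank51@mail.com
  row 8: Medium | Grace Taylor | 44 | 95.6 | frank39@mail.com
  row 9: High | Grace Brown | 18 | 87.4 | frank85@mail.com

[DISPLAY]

Level   │Name        │Age│Score│Email      
────────┼────────────┼───┼─────┼───────────
Medium  │Dave Smith  │58 │59.4 │eve2@mail.c
Critical│Eve Taylor  │58 │18.6 │hank97@mail
Medium  │Bob Davis   │42 │4.6  │alice81@mai
Medium  │Bob Jones   │23 │30.6 │frank17@mai
Low     │Hank Taylor │24 │27.6 │frank56@mai
Critical│Alice Taylor│19 │74.7 │hank94@mail
High    │Carol Taylor│63 │88.8 │frank51@mai
Critical│Grace Brown │37 │65.2 │hank51@mail
Medium  │Grace Taylor│44 │95.6 │frank39@mai
High    │Grace Brown │18 │87.4 │frank85@mai
                                           
                                           
                                           
                                           
                                           
                                           
                                           
                                           
                                           


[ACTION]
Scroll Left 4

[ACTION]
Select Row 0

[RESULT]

Level   │Name        │Age│Score│Email      
────────┼────────────┼───┼─────┼───────────
>edium  │Dave Smith  │58 │59.4 │eve2@mail.c
Critical│Eve Taylor  │58 │18.6 │hank97@mail
Medium  │Bob Davis   │42 │4.6  │alice81@mai
Medium  │Bob Jones   │23 │30.6 │frank17@mai
Low     │Hank Taylor │24 │27.6 │frank56@mai
Critical│Alice Taylor│19 │74.7 │hank94@mail
High    │Carol Taylor│63 │88.8 │frank51@mai
Critical│Grace Brown │37 │65.2 │hank51@mail
Medium  │Grace Taylor│44 │95.6 │frank39@mai
High    │Grace Brown │18 │87.4 │frank85@mai
                                           
                                           
                                           
                                           
                                           
                                           
                                           
                                           
                                           


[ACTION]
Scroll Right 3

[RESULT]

el   │Name        │Age│Score│Email         
─────┼────────────┼───┼─────┼──────────────
ium  │Dave Smith  │58 │59.4 │eve2@mail.com 
tical│Eve Taylor  │58 │18.6 │hank97@mail.co
ium  │Bob Davis   │42 │4.6  │alice81@mail.c
ium  │Bob Jones   │23 │30.6 │frank17@mail.c
     │Hank Taylor │24 │27.6 │frank56@mail.c
tical│Alice Taylor│19 │74.7 │hank94@mail.co
h    │Carol Taylor│63 │88.8 │frank51@mail.c
tical│Grace Brown │37 │65.2 │hank51@mail.co
ium  │Grace Taylor│44 │95.6 │frank39@mail.c
h    │Grace Brown │18 │87.4 │frank85@mail.c
                                           
                                           
                                           
                                           
                                           
                                           
                                           
                                           
                                           


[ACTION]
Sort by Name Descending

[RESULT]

el   │Name       ▼│Age│Score│Email         
─────┼────────────┼───┼─────┼──────────────
     │Hank Taylor │24 │27.6 │frank56@mail.c
ium  │Grace Taylor│44 │95.6 │frank39@mail.c
tical│Grace Brown │37 │65.2 │hank51@mail.co
h    │Grace Brown │18 │87.4 │frank85@mail.c
tical│Eve Taylor  │58 │18.6 │hank97@mail.co
ium  │Dave Smith  │58 │59.4 │eve2@mail.com 
h    │Carol Taylor│63 │88.8 │frank51@mail.c
ium  │Bob Jones   │23 │30.6 │frank17@mail.c
ium  │Bob Davis   │42 │4.6  │alice81@mail.c
tical│Alice Taylor│19 │74.7 │hank94@mail.co
                                           
                                           
                                           
                                           
                                           
                                           
                                           
                                           
                                           


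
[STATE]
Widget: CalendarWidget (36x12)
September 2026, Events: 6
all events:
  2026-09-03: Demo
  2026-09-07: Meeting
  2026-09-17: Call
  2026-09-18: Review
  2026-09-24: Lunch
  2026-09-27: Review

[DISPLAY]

           September 2026           
Mo Tu We Th Fr Sa Su                
    1  2  3*  4  5  6               
 7*  8  9 10 11 12 13               
14 15 16 17* 18* 19 20              
21 22 23 24* 25 26 27*              
28 29 30                            
                                    
                                    
                                    
                                    
                                    


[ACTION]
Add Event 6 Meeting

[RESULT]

           September 2026           
Mo Tu We Th Fr Sa Su                
    1  2  3*  4  5  6*              
 7*  8  9 10 11 12 13               
14 15 16 17* 18* 19 20              
21 22 23 24* 25 26 27*              
28 29 30                            
                                    
                                    
                                    
                                    
                                    


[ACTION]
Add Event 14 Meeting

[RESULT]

           September 2026           
Mo Tu We Th Fr Sa Su                
    1  2  3*  4  5  6*              
 7*  8  9 10 11 12 13               
14* 15 16 17* 18* 19 20             
21 22 23 24* 25 26 27*              
28 29 30                            
                                    
                                    
                                    
                                    
                                    


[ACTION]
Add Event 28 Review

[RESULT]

           September 2026           
Mo Tu We Th Fr Sa Su                
    1  2  3*  4  5  6*              
 7*  8  9 10 11 12 13               
14* 15 16 17* 18* 19 20             
21 22 23 24* 25 26 27*              
28* 29 30                           
                                    
                                    
                                    
                                    
                                    


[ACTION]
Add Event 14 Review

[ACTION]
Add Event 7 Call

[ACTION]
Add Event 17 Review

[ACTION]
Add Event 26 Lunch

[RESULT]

           September 2026           
Mo Tu We Th Fr Sa Su                
    1  2  3*  4  5  6*              
 7*  8  9 10 11 12 13               
14* 15 16 17* 18* 19 20             
21 22 23 24* 25 26* 27*             
28* 29 30                           
                                    
                                    
                                    
                                    
                                    


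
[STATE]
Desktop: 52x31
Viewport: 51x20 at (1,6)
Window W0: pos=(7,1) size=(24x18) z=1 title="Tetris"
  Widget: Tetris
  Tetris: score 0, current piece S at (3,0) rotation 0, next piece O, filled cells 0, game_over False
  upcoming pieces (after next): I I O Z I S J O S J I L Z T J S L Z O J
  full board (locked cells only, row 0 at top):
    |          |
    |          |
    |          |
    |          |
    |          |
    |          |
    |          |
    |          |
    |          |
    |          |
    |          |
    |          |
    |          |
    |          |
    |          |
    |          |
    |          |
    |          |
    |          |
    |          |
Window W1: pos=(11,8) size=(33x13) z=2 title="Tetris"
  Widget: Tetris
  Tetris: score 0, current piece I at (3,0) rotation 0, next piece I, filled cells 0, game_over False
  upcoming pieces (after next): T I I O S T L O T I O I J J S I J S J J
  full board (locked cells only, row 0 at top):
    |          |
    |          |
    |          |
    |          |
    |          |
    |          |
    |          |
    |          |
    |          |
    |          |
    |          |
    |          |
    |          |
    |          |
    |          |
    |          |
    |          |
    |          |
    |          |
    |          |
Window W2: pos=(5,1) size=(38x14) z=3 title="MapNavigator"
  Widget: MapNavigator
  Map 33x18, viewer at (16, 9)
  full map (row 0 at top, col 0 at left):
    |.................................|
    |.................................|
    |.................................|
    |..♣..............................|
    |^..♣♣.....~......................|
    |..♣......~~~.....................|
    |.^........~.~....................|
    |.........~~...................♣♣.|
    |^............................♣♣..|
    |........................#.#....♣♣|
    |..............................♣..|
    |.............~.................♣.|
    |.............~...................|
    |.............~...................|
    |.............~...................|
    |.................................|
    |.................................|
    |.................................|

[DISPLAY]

    ┃  .^........~.~.................... ┃         
    ┃  .........~~...................♣♣. ┃         
    ┃  ^............................♣♣.. ┃┓        
    ┃  ................@.......#.#....♣♣ ┃┃        
    ┃  ..............................♣.. ┃┨        
    ┃  .............~.................♣. ┃┃        
    ┃  .............~................... ┃┃        
    ┃  .............~................... ┃┃        
    ┗━━━━━━━━━━━━━━━━━━━━━━━━━━━━━━━━━━━━┛┃        
      ┃   ┃          │                    ┃        
      ┃   ┃          │                    ┃        
      ┃   ┃          │Score:              ┃        
      ┗━━━┃          │0                   ┃        
          ┃          │                    ┃        
          ┗━━━━━━━━━━━━━━━━━━━━━━━━━━━━━━━┛        
                                                   
                                                   
                                                   
                                                   
                                                   


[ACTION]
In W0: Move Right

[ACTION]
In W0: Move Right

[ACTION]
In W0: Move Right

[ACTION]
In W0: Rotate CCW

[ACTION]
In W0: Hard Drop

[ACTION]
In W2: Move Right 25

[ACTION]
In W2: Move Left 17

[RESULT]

    ┃   .^........~.~....................┃         
    ┃   .........~~...................♣♣.┃         
    ┃   ^............................♣♣..┃┓        
    ┃   ...............@........#.#....♣♣┃┃        
    ┃   ..............................♣..┃┨        
    ┃   .............~.................♣.┃┃        
    ┃   .............~...................┃┃        
    ┃   .............~...................┃┃        
    ┗━━━━━━━━━━━━━━━━━━━━━━━━━━━━━━━━━━━━┛┃        
      ┃   ┃          │                    ┃        
      ┃   ┃          │                    ┃        
      ┃   ┃          │Score:              ┃        
      ┗━━━┃          │0                   ┃        
          ┃          │                    ┃        
          ┗━━━━━━━━━━━━━━━━━━━━━━━━━━━━━━━┛        
                                                   
                                                   
                                                   
                                                   
                                                   


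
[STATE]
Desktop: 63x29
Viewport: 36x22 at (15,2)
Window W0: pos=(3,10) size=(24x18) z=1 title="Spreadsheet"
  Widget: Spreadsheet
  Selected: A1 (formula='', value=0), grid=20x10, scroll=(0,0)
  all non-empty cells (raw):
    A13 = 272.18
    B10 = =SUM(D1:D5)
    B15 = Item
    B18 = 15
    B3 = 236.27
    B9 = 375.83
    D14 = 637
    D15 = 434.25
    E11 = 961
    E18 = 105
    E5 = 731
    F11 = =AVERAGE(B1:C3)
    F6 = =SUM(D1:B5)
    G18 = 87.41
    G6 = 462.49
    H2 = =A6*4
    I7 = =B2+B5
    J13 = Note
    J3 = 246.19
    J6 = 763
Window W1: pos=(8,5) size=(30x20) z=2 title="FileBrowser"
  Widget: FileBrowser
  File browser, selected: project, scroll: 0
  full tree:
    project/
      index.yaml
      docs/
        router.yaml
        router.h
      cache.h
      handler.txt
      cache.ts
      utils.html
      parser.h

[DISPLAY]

                                    
                                    
                                    
━━━━━━━━━━━━━━━━━━━━━━┓             
rowser                ┃             
──────────────────────┨             
project/              ┃             
dex.yaml              ┃             
] docs/               ┃             
che.h                 ┃             
ndler.txt             ┃             
che.ts                ┃             
ils.html              ┃             
rser.h                ┃             
                      ┃             
                      ┃             
                      ┃             
                      ┃             
                      ┃             
                      ┃             
                      ┃             
                      ┃             


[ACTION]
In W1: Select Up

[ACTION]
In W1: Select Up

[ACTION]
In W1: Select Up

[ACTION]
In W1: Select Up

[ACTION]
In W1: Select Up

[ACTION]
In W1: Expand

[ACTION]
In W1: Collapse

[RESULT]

                                    
                                    
                                    
━━━━━━━━━━━━━━━━━━━━━━┓             
rowser                ┃             
──────────────────────┨             
project/              ┃             
                      ┃             
                      ┃             
                      ┃             
                      ┃             
                      ┃             
                      ┃             
                      ┃             
                      ┃             
                      ┃             
                      ┃             
                      ┃             
                      ┃             
                      ┃             
                      ┃             
                      ┃             


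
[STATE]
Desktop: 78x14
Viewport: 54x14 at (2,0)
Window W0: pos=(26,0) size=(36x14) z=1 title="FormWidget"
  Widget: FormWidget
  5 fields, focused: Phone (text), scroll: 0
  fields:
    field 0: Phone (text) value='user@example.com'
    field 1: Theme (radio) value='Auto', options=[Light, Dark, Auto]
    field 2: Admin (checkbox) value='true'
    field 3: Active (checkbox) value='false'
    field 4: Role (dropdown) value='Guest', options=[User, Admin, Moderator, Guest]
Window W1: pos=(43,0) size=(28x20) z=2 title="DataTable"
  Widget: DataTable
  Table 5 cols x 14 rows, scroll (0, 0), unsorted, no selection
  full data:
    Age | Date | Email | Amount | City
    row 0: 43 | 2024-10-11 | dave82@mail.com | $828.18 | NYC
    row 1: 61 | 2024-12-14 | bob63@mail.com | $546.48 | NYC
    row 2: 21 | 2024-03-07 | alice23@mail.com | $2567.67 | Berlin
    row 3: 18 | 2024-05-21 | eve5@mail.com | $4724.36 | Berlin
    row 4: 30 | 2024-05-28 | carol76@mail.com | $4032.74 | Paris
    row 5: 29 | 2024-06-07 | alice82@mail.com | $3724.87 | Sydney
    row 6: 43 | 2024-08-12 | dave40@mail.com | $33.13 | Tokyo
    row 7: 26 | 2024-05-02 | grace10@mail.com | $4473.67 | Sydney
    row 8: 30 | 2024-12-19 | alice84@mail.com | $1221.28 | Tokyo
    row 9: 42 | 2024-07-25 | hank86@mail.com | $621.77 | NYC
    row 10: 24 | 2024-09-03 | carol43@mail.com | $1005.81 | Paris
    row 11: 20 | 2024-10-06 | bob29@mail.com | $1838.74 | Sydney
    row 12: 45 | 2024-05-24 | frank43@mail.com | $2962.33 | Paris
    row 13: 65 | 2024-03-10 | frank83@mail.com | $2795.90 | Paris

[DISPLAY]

                        ┏━━━━━━━━━━━━━━━━┏━━━━━━━━━━━━
                        ┃ FormWidget     ┃ DataTable  
                        ┠────────────────┠────────────
                        ┃> Phone:      [u┃Age│Date    
                        ┃  Theme:      ( ┃───┼────────
                        ┃  Admin:      [x┃43 │2024-10-
                        ┃  Active:     [ ┃61 │2024-12-
                        ┃  Role:       [G┃21 │2024-03-
                        ┃                ┃18 │2024-05-
                        ┃                ┃30 │2024-05-
                        ┃                ┃29 │2024-06-
                        ┃                ┃43 │2024-08-
                        ┃                ┃26 │2024-05-
                        ┗━━━━━━━━━━━━━━━━┃30 │2024-12-


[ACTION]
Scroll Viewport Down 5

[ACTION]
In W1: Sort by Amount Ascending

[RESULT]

                        ┏━━━━━━━━━━━━━━━━┏━━━━━━━━━━━━
                        ┃ FormWidget     ┃ DataTable  
                        ┠────────────────┠────────────
                        ┃> Phone:      [u┃Age│Date    
                        ┃  Theme:      ( ┃───┼────────
                        ┃  Admin:      [x┃43 │2024-08-
                        ┃  Active:     [ ┃61 │2024-12-
                        ┃  Role:       [G┃42 │2024-07-
                        ┃                ┃43 │2024-10-
                        ┃                ┃24 │2024-09-
                        ┃                ┃30 │2024-12-
                        ┃                ┃20 │2024-10-
                        ┃                ┃21 │2024-03-
                        ┗━━━━━━━━━━━━━━━━┃65 │2024-03-


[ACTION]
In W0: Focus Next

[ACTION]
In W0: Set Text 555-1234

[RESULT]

                        ┏━━━━━━━━━━━━━━━━┏━━━━━━━━━━━━
                        ┃ FormWidget     ┃ DataTable  
                        ┠────────────────┠────────────
                        ┃  Phone:      [u┃Age│Date    
                        ┃> Theme:      ( ┃───┼────────
                        ┃  Admin:      [x┃43 │2024-08-
                        ┃  Active:     [ ┃61 │2024-12-
                        ┃  Role:       [G┃42 │2024-07-
                        ┃                ┃43 │2024-10-
                        ┃                ┃24 │2024-09-
                        ┃                ┃30 │2024-12-
                        ┃                ┃20 │2024-10-
                        ┃                ┃21 │2024-03-
                        ┗━━━━━━━━━━━━━━━━┃65 │2024-03-
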